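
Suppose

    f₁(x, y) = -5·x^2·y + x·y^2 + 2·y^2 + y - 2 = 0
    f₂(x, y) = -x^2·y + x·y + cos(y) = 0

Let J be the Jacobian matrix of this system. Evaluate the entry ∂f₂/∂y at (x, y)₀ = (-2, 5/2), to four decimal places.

∂f₂/∂y = -x^2 + x - sin(y).
At (-2, 5/2) this is -6.5985.

-6.5985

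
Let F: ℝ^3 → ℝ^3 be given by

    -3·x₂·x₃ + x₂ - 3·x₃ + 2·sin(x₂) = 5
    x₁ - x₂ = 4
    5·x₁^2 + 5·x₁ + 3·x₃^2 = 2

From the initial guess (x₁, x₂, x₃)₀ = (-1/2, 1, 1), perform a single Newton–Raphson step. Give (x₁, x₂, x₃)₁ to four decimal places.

(-4.3181, -8.3181, 1.0417)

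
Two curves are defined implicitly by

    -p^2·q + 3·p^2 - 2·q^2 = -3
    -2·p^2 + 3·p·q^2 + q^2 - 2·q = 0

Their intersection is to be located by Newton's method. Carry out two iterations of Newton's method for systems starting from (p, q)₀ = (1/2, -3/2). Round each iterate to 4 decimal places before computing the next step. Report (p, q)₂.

At (1/2, -3/2): F = (-0.3750, 8.1250).
Jacobian J = [[-2·p·q + 6·p, -p^2 - 4·q], [-4·p + 3·q^2, 6·p·q + 2·q - 2]].
At the point, J = [[4.5000, 5.7500], [4.7500, -9.5000]] (det J = -70.0625).
Solving J·Δ = −F gives Δ = (-0.6160, 0.5473).
Then the next iterate is (p, q)₁ = (-0.1160, -0.9527).
Round to (-0.1160, -0.9527) and repeat: F = (1.237913, 2.470268), J = [[-0.917026, 3.797344], [3.186912, -3.242321]].
Δ = (-1.4673, -0.6803), so (p, q)₂ = (-1.5833, -1.6330).

(-1.5833, -1.6330)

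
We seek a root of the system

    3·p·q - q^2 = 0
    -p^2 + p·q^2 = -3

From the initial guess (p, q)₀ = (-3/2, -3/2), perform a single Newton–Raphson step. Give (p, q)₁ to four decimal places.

(-0.1818, -2.4545)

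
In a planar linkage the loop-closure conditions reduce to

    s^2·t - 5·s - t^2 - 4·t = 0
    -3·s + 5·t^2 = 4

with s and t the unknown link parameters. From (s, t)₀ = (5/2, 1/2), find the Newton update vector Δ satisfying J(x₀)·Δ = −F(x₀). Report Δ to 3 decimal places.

(-5.179, -1.057)

At (5/2, 1/2): F = (-11.625, -10.250).
Jacobian J = [[2·s·t - 5, s^2 - 2·t - 4], [-3, 10·t]].
At the point, J = [[-2.500, 1.250], [-3.000, 5.000]] (det J = -8.750).
Solving J·Δ = −F gives Δ = (-5.179, -1.057).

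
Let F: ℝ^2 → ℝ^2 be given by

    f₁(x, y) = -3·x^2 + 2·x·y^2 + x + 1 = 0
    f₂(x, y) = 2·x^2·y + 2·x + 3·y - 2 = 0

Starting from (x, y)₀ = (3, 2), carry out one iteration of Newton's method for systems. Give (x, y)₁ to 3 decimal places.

(1.668, 1.459)

At (3, 2): F = (1.000, 46.000).
Jacobian J = [[-6·x + 2·y^2 + 1, 4·x·y], [4·x·y + 2, 2·x^2 + 3]].
At the point, J = [[-9.000, 24.000], [26.000, 21.000]] (det J = -813.000).
Solving J·Δ = −F gives Δ = (-1.332, -0.541).
Then the next iterate is (x, y)₁ = (1.668, 1.459).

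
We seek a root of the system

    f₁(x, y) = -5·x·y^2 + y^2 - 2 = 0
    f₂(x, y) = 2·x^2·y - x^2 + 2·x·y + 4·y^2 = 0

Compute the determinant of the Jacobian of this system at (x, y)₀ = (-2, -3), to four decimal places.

2352.0000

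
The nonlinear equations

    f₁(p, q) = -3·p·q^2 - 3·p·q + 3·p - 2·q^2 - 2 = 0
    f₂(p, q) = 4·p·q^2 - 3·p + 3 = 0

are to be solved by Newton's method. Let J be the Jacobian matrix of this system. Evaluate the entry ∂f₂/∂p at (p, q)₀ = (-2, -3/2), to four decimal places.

6.0000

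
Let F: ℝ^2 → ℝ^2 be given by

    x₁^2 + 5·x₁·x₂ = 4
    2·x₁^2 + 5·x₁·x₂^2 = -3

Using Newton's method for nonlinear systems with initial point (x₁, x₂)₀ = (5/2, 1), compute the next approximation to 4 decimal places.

(2.2000, 0.0600)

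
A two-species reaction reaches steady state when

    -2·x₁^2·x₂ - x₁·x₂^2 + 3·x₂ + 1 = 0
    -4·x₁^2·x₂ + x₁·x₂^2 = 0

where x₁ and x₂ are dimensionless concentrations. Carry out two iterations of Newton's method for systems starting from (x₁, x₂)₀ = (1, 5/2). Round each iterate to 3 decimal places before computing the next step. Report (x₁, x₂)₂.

At (1, 5/2): F = (-2.750, -3.750).
Jacobian J = [[-4·x₁·x₂ - x₂^2, -2·x₁^2 - 2·x₁·x₂ + 3], [-8·x₁·x₂ + x₂^2, -4·x₁^2 + 2·x₁·x₂]].
At the point, J = [[-16.250, -4.000], [-13.750, 1.000]] (det J = -71.250).
Solving J·Δ = −F gives Δ = (-0.249, 0.325).
Then the next iterate is (x₁, x₂)₁ = (0.751, 2.825).
Round to (0.751, 2.825) and repeat: F = (0.29494, -0.37976), J = [[-16.46692, -2.37115], [-8.99198, 1.98715]].
Δ = (-0.006, 0.165), so (x₁, x₂)₂ = (0.745, 2.990).

(0.745, 2.990)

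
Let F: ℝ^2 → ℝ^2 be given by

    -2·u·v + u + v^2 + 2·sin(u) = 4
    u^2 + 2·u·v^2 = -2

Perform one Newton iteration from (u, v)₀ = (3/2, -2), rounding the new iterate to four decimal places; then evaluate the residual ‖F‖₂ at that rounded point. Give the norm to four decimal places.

5.8016

At (3/2, -2): F = (9.494990, 16.2500).
Jacobian J = [[-2·v + 2·cos(u) + 1, -2·u + 2·v], [2·u + 2·v^2, 4·u·v]].
At the point, J = [[5.141474, -7.0000], [11.0000, -12.0000]] (det J = 15.302307).
Solving J·Δ = −F gives Δ = (0.0124, 1.3655).
Then the next iterate is (u, v)₁ = (1.5124, -0.6345).
Re-evaluating at (1.5124, -0.6345): F = (1.830817, 5.505109), so ‖F‖₂ = 5.8016.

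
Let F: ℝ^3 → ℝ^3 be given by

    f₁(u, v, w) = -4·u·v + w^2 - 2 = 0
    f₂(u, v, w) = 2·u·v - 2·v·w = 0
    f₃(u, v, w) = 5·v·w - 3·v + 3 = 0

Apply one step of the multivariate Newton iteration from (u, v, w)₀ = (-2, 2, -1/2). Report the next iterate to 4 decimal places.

At (-2, 2, -1/2): F = (14.2500, -6.0000, -8.0000).
Jacobian J = [[-4·v, -4·u, 2·w], [2·v, 2·u - 2·w, -2·v], [0, 5·w - 3, 5·v]].
At the point, J = [[-8.0000, 8.0000, -1.0000], [4.0000, -3.0000, -4.0000], [0.0000, -5.5000, 10.0000]] (det J = 118.0000).
Solving J·Δ = −F gives Δ = (0.1186, -1.6780, -0.1229).
Then the next iterate is (u, v, w)₁ = (-1.8814, 0.3220, -0.6229).

(-1.8814, 0.3220, -0.6229)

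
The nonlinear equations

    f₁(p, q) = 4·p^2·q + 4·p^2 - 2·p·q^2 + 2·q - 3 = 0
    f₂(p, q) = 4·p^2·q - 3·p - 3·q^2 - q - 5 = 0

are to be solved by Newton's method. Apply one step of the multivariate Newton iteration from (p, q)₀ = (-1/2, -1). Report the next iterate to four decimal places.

(-1.8462, 0.3077)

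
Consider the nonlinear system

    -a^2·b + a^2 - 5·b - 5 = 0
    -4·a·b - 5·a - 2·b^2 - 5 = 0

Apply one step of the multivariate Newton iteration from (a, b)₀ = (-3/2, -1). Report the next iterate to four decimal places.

At (-3/2, -1): F = (4.5000, -5.5000).
Jacobian J = [[-2·a·b + 2·a, -a^2 - 5], [-4·b - 5, -4·a - 4·b]].
At the point, J = [[-6.0000, -7.2500], [-1.0000, 10.0000]] (det J = -67.2500).
Solving J·Δ = −F gives Δ = (0.0762, 0.5576).
Then the next iterate is (a, b)₁ = (-1.4238, -0.4424).

(-1.4238, -0.4424)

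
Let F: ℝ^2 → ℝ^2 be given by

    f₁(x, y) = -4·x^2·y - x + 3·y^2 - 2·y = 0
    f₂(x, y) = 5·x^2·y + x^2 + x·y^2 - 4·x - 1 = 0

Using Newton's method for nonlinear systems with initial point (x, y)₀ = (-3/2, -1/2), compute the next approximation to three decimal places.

(-0.023, -0.685)

At (-3/2, -1/2): F = (7.750, 1.250).
Jacobian J = [[-8·x·y - 1, -4·x^2 + 6·y - 2], [10·x·y + 2·x + y^2 - 4, 5·x^2 + 2·x·y]].
At the point, J = [[-7.000, -14.000], [0.750, 12.750]] (det J = -78.750).
Solving J·Δ = −F gives Δ = (1.477, -0.185).
Then the next iterate is (x, y)₁ = (-0.023, -0.685).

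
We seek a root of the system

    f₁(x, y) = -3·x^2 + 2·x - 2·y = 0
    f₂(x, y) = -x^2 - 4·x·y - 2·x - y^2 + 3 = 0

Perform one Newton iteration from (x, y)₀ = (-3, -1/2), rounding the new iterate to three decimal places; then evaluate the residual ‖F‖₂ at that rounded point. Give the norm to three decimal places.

7.515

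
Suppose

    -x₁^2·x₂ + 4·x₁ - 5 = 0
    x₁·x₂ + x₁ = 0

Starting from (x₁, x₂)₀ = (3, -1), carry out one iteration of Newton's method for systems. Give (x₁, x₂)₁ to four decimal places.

(1.4000, -1.0000)

At (3, -1): F = (16.0000, 0.0000).
Jacobian J = [[-2·x₁·x₂ + 4, -x₁^2], [x₂ + 1, x₁]].
At the point, J = [[10.0000, -9.0000], [0.0000, 3.0000]] (det J = 30.0000).
Solving J·Δ = −F gives Δ = (-1.6000, 0.0000).
Then the next iterate is (x₁, x₂)₁ = (1.4000, -1.0000).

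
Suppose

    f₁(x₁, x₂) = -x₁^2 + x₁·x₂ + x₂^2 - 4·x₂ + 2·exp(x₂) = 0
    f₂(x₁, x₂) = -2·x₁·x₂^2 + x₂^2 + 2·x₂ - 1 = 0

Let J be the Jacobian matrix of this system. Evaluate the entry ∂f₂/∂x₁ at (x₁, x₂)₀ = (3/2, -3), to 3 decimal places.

-18.000

∂f₂/∂x₁ = -2·x₂^2.
At (3/2, -3) this is -18.000.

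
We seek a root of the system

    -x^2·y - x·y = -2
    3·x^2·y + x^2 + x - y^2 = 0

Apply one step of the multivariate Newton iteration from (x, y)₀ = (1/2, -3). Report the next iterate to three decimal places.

(-0.090, -2.057)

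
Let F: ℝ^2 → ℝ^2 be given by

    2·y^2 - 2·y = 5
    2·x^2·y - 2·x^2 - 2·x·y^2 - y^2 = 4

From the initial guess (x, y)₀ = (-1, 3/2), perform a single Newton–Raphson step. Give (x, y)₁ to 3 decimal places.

At (-1, 3/2): F = (-3.500, -0.750).
Jacobian J = [[0, 4·y - 2], [4·x·y - 4·x - 2·y^2, 2·x^2 - 4·x·y - 2·y]].
At the point, J = [[0.000, 4.000], [-6.500, 5.000]] (det J = 26.000).
Solving J·Δ = −F gives Δ = (0.558, 0.875).
Then the next iterate is (x, y)₁ = (-0.442, 2.375).

(-0.442, 2.375)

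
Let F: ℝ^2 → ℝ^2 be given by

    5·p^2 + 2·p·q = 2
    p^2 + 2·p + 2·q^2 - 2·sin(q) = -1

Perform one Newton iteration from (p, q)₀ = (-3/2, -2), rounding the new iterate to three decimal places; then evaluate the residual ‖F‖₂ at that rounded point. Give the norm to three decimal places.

At (-3/2, -2): F = (15.250, 10.06859).
Jacobian J = [[10·p + 2·q, 2·p], [2·p + 2, 4·q - 2·cos(q)]].
At the point, J = [[-19.000, -3.000], [-1.000, -7.16771]] (det J = 133.18642).
Solving J·Δ = −F gives Δ = (0.594, 1.322).
Then the next iterate is (p, q)₁ = (-0.906, -0.678).
Re-evaluating at (-0.906, -0.678): F = (3.33272, 2.18268), so ‖F‖₂ = 3.984.

3.984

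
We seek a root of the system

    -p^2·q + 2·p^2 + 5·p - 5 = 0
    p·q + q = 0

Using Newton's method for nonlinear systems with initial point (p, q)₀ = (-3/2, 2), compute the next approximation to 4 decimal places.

(-3.5000, -8.0000)

At (-3/2, 2): F = (-12.5000, -1.0000).
Jacobian J = [[-2·p·q + 4·p + 5, -p^2], [q, p + 1]].
At the point, J = [[5.0000, -2.2500], [2.0000, -0.5000]] (det J = 2.0000).
Solving J·Δ = −F gives Δ = (-2.0000, -10.0000).
Then the next iterate is (p, q)₁ = (-3.5000, -8.0000).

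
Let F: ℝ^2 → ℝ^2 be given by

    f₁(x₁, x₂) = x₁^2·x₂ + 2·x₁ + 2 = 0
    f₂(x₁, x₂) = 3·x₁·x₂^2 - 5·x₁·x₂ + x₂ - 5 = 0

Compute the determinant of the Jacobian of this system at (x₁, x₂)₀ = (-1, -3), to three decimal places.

J = [[2·x₁·x₂ + 2, x₁^2], [3·x₂^2 - 5·x₂, 6·x₁·x₂ - 5·x₁ + 1]].
At the point, J = [[8.000, 1.000], [42.000, 24.000]].
det J = 150.000.

150.000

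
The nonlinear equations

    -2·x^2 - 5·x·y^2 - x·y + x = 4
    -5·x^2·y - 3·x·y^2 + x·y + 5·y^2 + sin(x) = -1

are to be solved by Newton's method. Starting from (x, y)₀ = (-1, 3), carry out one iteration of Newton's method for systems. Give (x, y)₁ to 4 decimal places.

At (-1, 3): F = (41.0000, 54.158529).
Jacobian J = [[-4·x - 5·y^2 - y + 1, -10·x·y - x], [-10·x·y - 3·y^2 + y + cos(x), -5·x^2 - 6·x·y + x + 10·y]].
At the point, J = [[-43.0000, 31.0000], [6.540302, 42.0000]] (det J = -2008.749371).
Solving J·Δ = −F gives Δ = (0.0214, -1.2928).
Then the next iterate is (x, y)₁ = (-0.9786, 1.7072).

(-0.9786, 1.7072)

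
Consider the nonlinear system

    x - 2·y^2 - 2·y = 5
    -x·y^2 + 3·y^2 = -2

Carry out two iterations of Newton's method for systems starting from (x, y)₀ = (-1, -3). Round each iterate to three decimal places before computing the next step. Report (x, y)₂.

At (-1, -3): F = (-18.000, 38.000).
Jacobian J = [[1, -4·y - 2], [-y^2, -2·x·y + 6·y]].
At the point, J = [[1.000, 10.000], [-9.000, -24.000]] (det J = 66.000).
Solving J·Δ = −F gives Δ = (-0.788, 1.879).
Then the next iterate is (x, y)₁ = (-1.788, -1.121).
Round to (-1.788, -1.121) and repeat: F = (-7.05928, 8.01680), J = [[1.000, 2.484], [-1.25664, -10.73470]].
Δ = (7.338, -0.112), so (x, y)₂ = (5.550, -1.233).

(5.550, -1.233)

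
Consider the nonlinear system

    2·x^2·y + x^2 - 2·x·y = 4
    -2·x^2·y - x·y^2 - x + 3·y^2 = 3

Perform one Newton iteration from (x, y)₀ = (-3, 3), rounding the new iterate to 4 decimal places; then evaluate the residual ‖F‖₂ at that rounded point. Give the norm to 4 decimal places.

At (-3, 3): F = (77.0000, 0.0000).
Jacobian J = [[4·x·y + 2·x - 2·y, 2·x^2 - 2·x], [-4·x·y - y^2 - 1, -2·x^2 - 2·x·y + 6·y]].
At the point, J = [[-48.0000, 24.0000], [26.0000, 18.0000]] (det J = -1488.0000).
Solving J·Δ = −F gives Δ = (0.9315, -1.3454).
Then the next iterate is (x, y)₁ = (-2.0685, 1.6546).
Re-evaluating at (-2.0685, 1.6546): F = (21.282821, -1.214510), so ‖F‖₂ = 21.3174.

21.3174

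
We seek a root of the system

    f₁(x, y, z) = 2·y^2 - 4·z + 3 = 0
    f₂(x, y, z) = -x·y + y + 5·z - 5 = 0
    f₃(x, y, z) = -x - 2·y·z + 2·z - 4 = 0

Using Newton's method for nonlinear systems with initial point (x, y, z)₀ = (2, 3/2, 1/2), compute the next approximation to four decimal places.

(-2.2927, 0.0671, -0.2744)

At (2, 3/2, 1/2): F = (5.5000, -4.0000, -6.5000).
Jacobian J = [[0, 4·y, -4], [-y, -x + 1, 5], [-1, -2·z, -2·y + 2]].
At the point, J = [[0.0000, 6.0000, -4.0000], [-1.5000, -1.0000, 5.0000], [-1.0000, -1.0000, -1.0000]] (det J = -41.0000).
Solving J·Δ = −F gives Δ = (-4.2927, -1.4329, -0.7744).
Then the next iterate is (x, y, z)₁ = (-2.2927, 0.0671, -0.2744).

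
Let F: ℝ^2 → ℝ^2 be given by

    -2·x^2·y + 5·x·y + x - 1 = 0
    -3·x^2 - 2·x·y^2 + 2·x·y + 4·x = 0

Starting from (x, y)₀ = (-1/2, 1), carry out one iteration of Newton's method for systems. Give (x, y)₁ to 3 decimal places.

(-0.060, 0.672)

At (-1/2, 1): F = (-4.500, -2.750).
Jacobian J = [[-4·x·y + 5·y + 1, -2·x^2 + 5·x], [-6·x - 2·y^2 + 2·y + 4, -4·x·y + 2·x]].
At the point, J = [[8.000, -3.000], [7.000, 1.000]] (det J = 29.000).
Solving J·Δ = −F gives Δ = (0.440, -0.328).
Then the next iterate is (x, y)₁ = (-0.060, 0.672).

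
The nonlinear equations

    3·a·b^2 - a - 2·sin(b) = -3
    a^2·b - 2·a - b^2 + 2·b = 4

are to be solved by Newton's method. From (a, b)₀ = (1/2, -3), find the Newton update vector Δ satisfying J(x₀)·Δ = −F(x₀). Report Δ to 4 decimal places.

(0.0632, 2.5535)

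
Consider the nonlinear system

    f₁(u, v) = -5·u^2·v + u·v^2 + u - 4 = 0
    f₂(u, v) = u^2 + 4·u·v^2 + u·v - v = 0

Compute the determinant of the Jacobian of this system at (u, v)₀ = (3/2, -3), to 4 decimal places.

J = [[-10·u·v + v^2 + 1, -5·u^2 + 2·u·v], [2·u + 4·v^2 + v, 8·u·v + u - 1]].
At the point, J = [[55.0000, -20.2500], [36.0000, -35.5000]].
det J = -1223.5000.

-1223.5000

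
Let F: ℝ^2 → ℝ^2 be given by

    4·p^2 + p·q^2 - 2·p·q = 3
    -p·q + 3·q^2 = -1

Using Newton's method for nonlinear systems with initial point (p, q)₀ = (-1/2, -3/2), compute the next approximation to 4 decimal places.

(1.0174, -0.4087)

At (-1/2, -3/2): F = (-4.6250, 7.0000).
Jacobian J = [[8·p + q^2 - 2·q, 2·p·q - 2·p], [-q, -p + 6·q]].
At the point, J = [[1.2500, 2.5000], [1.5000, -8.5000]] (det J = -14.3750).
Solving J·Δ = −F gives Δ = (1.5174, 1.0913).
Then the next iterate is (p, q)₁ = (1.0174, -0.4087).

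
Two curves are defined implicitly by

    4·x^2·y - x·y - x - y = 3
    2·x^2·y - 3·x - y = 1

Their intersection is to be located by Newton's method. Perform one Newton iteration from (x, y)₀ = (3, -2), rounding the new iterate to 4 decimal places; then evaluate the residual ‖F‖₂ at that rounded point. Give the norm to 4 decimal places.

4.1094

At (3, -2): F = (-70.0000, -44.0000).
Jacobian J = [[8·x·y - y - 1, 4·x^2 - x - 1], [4·x·y - 3, 2·x^2 - 1]].
At the point, J = [[-47.0000, 32.0000], [-27.0000, 17.0000]] (det J = 65.0000).
Solving J·Δ = −F gives Δ = (-3.3538, -2.7385).
Then the next iterate is (x, y)₁ = (-0.3538, -4.7385).
Re-evaluating at (-0.3538, -4.7385): F = (-1.956738, 3.613622), so ‖F‖₂ = 4.1094.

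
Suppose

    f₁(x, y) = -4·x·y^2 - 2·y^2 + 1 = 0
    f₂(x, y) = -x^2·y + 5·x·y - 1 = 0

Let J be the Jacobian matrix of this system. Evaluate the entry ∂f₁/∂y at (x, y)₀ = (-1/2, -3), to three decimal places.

∂f₁/∂y = -8·x·y - 4·y.
At (-1/2, -3) this is 0.000.

0.000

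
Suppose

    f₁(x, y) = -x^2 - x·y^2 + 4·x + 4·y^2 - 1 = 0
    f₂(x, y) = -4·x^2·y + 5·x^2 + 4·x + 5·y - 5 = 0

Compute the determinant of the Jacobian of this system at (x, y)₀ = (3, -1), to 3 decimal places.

J = [[-2·x - y^2 + 4, -2·x·y + 8·y], [-8·x·y + 10·x + 4, -4·x^2 + 5]].
At the point, J = [[-3.000, -2.000], [58.000, -31.000]].
det J = 209.000.

209.000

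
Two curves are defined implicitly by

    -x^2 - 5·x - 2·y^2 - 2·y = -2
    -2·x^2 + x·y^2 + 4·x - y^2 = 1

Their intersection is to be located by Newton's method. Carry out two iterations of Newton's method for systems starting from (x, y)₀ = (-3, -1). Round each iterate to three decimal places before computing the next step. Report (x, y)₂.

(2.266, -3.546)

At (-3, -1): F = (8.000, -35.000).
Jacobian J = [[-2·x - 5, -4·y - 2], [-4·x + y^2 + 4, 2·x·y - 2·y]].
At the point, J = [[1.000, 2.000], [17.000, 8.000]] (det J = -26.000).
Solving J·Δ = −F gives Δ = (5.154, -6.577).
Then the next iterate is (x, y)₁ = (2.154, -7.577).
Round to (2.154, -7.577) and repeat: F = (-113.07757, 64.58878), J = [[-9.308, 28.308], [52.79493, -17.48772]].
Δ = (0.112, 4.031), so (x, y)₂ = (2.266, -3.546).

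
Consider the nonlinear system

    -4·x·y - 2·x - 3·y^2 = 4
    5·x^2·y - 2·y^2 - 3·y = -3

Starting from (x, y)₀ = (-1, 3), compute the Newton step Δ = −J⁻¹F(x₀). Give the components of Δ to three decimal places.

(0.157, -1.371)

At (-1, 3): F = (-17.000, -9.000).
Jacobian J = [[-4·y - 2, -4·x - 6·y], [10·x·y, 5·x^2 - 4·y - 3]].
At the point, J = [[-14.000, -14.000], [-30.000, -10.000]] (det J = -280.000).
Solving J·Δ = −F gives Δ = (0.157, -1.371).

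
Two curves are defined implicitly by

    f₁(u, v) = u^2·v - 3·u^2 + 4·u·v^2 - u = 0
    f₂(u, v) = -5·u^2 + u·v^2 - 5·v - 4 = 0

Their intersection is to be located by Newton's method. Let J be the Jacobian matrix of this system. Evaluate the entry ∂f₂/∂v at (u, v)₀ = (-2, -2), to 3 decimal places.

3.000

∂f₂/∂v = 2·u·v - 5.
At (-2, -2) this is 3.000.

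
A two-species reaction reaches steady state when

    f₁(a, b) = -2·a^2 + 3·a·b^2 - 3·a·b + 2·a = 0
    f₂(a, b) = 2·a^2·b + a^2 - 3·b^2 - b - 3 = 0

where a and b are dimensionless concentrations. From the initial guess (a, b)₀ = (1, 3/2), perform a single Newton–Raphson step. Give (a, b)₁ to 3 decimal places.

(1.510, 1.104)

At (1, 3/2): F = (2.250, -7.250).
Jacobian J = [[-4·a + 3·b^2 - 3·b + 2, 6·a·b - 3·a], [4·a·b + 2·a, 2·a^2 - 6·b - 1]].
At the point, J = [[0.250, 6.000], [8.000, -8.000]] (det J = -50.000).
Solving J·Δ = −F gives Δ = (0.510, -0.396).
Then the next iterate is (a, b)₁ = (1.510, 1.104).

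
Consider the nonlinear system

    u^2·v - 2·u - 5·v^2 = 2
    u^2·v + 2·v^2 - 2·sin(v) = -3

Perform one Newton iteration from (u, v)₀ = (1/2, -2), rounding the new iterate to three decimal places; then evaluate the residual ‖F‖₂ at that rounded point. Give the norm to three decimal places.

At (1/2, -2): F = (-23.500, 12.31859).
Jacobian J = [[2·u·v - 2, u^2 - 10·v], [2·u·v, u^2 + 4·v - 2·cos(v)]].
At the point, J = [[-4.000, 20.250], [-2.000, -6.91771]] (det J = 68.17083).
Solving J·Δ = −F gives Δ = (1.275, 1.412).
Then the next iterate is (u, v)₁ = (1.775, -0.588).
Re-evaluating at (1.775, -0.588): F = (-9.13129, 2.94832), so ‖F‖₂ = 9.595.

9.595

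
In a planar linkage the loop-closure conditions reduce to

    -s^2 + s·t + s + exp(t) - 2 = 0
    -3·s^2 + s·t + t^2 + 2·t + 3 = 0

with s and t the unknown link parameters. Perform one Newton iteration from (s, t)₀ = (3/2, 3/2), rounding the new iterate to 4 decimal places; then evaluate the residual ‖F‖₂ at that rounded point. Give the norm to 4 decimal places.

0.9962

At (3/2, 3/2): F = (3.981689, 3.7500).
Jacobian J = [[-2·s + t + 1, s + exp(t)], [-6·s + t, s + 2·t + 2]].
At the point, J = [[-0.5000, 5.981689], [-7.5000, 6.5000]] (det J = 41.612668).
Solving J·Δ = −F gives Δ = (-0.0829, -0.6726).
Then the next iterate is (s, t)₁ = (1.4171, 0.8274).
Re-evaluating at (1.4171, 0.8274): F = (0.868800, 0.487382), so ‖F‖₂ = 0.9962.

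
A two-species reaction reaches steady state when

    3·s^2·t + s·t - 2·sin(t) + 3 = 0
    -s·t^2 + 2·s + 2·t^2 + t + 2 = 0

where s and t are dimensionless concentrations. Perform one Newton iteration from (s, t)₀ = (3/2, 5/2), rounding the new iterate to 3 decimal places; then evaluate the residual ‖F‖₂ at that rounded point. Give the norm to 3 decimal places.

At (3/2, 5/2): F = (22.42806, 10.625).
Jacobian J = [[6·s·t + t, 3·s^2 + s - 2·cos(t)], [-t^2 + 2, -2·s·t + 4·t + 1]].
At the point, J = [[25.000, 9.85229], [-4.250, 3.500]] (det J = 129.37222).
Solving J·Δ = −F gives Δ = (0.202, -2.790).
Then the next iterate is (s, t)₁ = (1.702, -0.290).
Re-evaluating at (1.702, -0.290): F = (0.55810, 5.13906), so ‖F‖₂ = 5.169.

5.169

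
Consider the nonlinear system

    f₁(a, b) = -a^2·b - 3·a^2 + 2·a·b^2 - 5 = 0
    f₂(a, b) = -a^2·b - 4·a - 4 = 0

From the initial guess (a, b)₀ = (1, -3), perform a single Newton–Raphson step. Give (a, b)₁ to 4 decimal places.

(10.7500, 11.5000)

At (1, -3): F = (13.0000, -5.0000).
Jacobian J = [[-2·a·b - 6·a + 2·b^2, -a^2 + 4·a·b], [-2·a·b - 4, -a^2]].
At the point, J = [[18.0000, -13.0000], [2.0000, -1.0000]] (det J = 8.0000).
Solving J·Δ = −F gives Δ = (9.7500, 14.5000).
Then the next iterate is (a, b)₁ = (10.7500, 11.5000).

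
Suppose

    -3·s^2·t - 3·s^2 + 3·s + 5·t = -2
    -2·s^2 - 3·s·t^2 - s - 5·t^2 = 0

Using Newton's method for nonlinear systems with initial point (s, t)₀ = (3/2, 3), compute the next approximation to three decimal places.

(1.416, 1.445)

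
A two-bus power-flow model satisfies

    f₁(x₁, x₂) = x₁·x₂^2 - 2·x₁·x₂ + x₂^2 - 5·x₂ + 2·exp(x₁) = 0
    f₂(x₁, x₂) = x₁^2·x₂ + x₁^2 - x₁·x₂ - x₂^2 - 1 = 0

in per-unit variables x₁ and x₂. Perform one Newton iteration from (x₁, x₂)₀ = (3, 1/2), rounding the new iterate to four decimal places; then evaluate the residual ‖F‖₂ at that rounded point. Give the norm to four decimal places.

At (3, 1/2): F = (35.671074, 10.7500).
Jacobian J = [[x₂^2 - 2·x₂ + 2·exp(x₁), 2·x₁·x₂ - 2·x₁ + 2·x₂ - 5], [2·x₁·x₂ + 2·x₁ - x₂, x₁^2 - x₁ - 2·x₂]].
At the point, J = [[39.421074, -7.0000], [8.5000, 5.0000]] (det J = 256.605369).
Solving J·Δ = −F gives Δ = (-0.9883, -0.4699).
Then the next iterate is (x₁, x₂)₁ = (2.0117, 0.0301).
Re-evaluating at (2.0117, 0.0301): F = (14.683156, 3.107292), so ‖F‖₂ = 15.0083.

15.0083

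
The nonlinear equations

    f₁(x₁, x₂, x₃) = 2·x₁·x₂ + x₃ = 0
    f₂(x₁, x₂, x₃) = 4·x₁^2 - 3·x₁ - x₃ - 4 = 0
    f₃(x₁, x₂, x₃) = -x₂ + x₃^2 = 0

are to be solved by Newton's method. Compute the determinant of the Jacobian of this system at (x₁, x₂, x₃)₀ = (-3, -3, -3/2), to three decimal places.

J = [[2·x₂, 2·x₁, 1], [8·x₁ - 3, 0, -1], [0, -1, 2·x₃]].
At the point, J = [[-6.000, -6.000, 1.000], [-27.000, 0.000, -1.000], [0.000, -1.000, -3.000]].
det J = 519.000.

519.000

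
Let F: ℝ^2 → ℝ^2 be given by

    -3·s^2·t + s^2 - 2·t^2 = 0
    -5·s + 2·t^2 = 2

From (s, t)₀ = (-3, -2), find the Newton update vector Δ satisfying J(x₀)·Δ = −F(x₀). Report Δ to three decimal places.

(0.170, 2.519)

At (-3, -2): F = (55.000, 21.000).
Jacobian J = [[-6·s·t + 2·s, -3·s^2 - 4·t], [-5, 4·t]].
At the point, J = [[-42.000, -19.000], [-5.000, -8.000]] (det J = 241.000).
Solving J·Δ = −F gives Δ = (0.170, 2.519).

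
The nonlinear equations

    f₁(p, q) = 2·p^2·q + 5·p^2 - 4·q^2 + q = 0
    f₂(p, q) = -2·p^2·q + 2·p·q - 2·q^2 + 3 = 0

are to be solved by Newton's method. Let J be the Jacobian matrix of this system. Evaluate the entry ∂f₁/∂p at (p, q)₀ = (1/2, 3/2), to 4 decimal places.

∂f₁/∂p = 4·p·q + 10·p.
At (1/2, 3/2) this is 8.0000.

8.0000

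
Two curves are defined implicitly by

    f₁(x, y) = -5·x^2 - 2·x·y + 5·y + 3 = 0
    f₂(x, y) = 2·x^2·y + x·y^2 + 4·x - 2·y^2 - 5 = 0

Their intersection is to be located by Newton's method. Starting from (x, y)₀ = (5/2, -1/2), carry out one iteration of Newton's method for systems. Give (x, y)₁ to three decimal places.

(1.323, -0.480)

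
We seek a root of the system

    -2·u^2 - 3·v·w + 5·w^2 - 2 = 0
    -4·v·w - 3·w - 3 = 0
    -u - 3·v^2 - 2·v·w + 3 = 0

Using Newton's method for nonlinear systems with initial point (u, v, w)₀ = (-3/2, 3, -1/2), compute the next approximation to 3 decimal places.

At (-3/2, 3, -1/2): F = (-0.750, 4.500, -19.500).
Jacobian J = [[-4·u, -3·w, -3·v + 10·w], [0, -4·w, -4·v - 3], [-1, -6·v - 2·w, -2·v]].
At the point, J = [[6.000, 1.500, -14.000], [0.000, 2.000, -15.000], [-1.000, -17.000, -6.000]] (det J = -1607.500).
Solving J·Δ = −F gives Δ = (0.749, -1.239, 0.135).
Then the next iterate is (u, v, w)₁ = (-0.751, 1.761, -0.365).

(-0.751, 1.761, -0.365)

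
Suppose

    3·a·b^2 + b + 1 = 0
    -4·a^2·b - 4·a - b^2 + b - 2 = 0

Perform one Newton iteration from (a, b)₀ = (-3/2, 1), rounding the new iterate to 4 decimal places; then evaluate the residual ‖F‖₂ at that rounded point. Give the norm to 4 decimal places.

At (-3/2, 1): F = (-2.5000, -5.0000).
Jacobian J = [[3·b^2, 6·a·b + 1], [-8·a·b - 4, -4·a^2 - 2·b + 1]].
At the point, J = [[3.0000, -8.0000], [8.0000, -10.0000]] (det J = 34.0000).
Solving J·Δ = −F gives Δ = (0.4412, -0.1471).
Then the next iterate is (a, b)₁ = (-1.0588, 0.8529).
Re-evaluating at (-1.0588, 0.8529): F = (-0.457735, -1.463938), so ‖F‖₂ = 1.5338.

1.5338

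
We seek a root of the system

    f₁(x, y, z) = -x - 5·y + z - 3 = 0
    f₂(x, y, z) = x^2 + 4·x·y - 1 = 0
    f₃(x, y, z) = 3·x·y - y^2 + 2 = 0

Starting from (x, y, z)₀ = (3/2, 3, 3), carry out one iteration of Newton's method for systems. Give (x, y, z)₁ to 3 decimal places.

(0.613, 2.010, 13.662)

At (3/2, 3, 3): F = (-16.500, 19.250, 6.500).
Jacobian J = [[-1, -5, 1], [2·x + 4·y, 4·x, 0], [3·y, 3·x - 2·y, 0]].
At the point, J = [[-1.000, -5.000, 1.000], [15.000, 6.000, 0.000], [9.000, -1.500, 0.000]] (det J = -76.500).
Solving J·Δ = −F gives Δ = (-0.887, -0.990, 10.662).
Then the next iterate is (x, y, z)₁ = (0.613, 2.010, 13.662).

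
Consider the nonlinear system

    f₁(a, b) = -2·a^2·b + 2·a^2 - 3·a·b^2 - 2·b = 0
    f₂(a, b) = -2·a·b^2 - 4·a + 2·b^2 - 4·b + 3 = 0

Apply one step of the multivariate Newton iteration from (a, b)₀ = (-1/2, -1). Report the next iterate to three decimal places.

At (-1/2, -1): F = (4.500, 12.000).
Jacobian J = [[-4·a·b + 4·a - 3·b^2, -2·a^2 - 6·a·b - 2], [-2·b^2 - 4, -4·a·b + 4·b - 4]].
At the point, J = [[-7.000, -5.500], [-6.000, -10.000]] (det J = 37.000).
Solving J·Δ = −F gives Δ = (-0.568, 1.541).
Then the next iterate is (a, b)₁ = (-1.068, 0.541).

(-1.068, 0.541)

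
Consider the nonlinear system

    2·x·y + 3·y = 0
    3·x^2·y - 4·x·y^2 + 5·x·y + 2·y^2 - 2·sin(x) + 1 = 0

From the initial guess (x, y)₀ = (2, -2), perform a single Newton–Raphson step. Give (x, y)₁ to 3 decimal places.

(3.013, 0.579)

At (2, -2): F = (-14.000, -68.81859).
Jacobian J = [[2·y, 2·x + 3], [6·x·y - 4·y^2 + 5·y - 2·cos(x), 3·x^2 - 8·x·y + 5·x + 4·y]].
At the point, J = [[-4.000, 7.000], [-49.16771, 46.000]] (det J = 160.17394).
Solving J·Δ = −F gives Δ = (1.013, 2.579).
Then the next iterate is (x, y)₁ = (3.013, 0.579).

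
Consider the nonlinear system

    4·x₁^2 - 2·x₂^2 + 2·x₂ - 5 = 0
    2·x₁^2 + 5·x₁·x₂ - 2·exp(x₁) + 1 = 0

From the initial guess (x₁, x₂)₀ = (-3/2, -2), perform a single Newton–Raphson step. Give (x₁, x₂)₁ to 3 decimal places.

(-0.948, -0.537)

At (-3/2, -2): F = (-8.000, 20.05374).
Jacobian J = [[8·x₁, -4·x₂ + 2], [4·x₁ + 5·x₂ - 2·exp(x₁), 5·x₁]].
At the point, J = [[-12.000, 10.000], [-16.44626, -7.500]] (det J = 254.46260).
Solving J·Δ = −F gives Δ = (0.552, 1.463).
Then the next iterate is (x₁, x₂)₁ = (-0.948, -0.537).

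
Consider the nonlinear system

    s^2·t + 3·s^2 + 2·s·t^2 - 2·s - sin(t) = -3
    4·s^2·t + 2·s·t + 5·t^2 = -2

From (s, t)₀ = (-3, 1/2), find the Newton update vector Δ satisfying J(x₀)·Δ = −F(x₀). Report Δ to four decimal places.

At (-3, 1/2): F = (38.520574, 18.2500).
Jacobian J = [[2·s·t + 6·s + 2·t^2 - 2, s^2 + 4·s·t - cos(t)], [8·s·t + 2·t, 4·s^2 + 2·s + 10·t]].
At the point, J = [[-22.5000, 2.122417], [-11.0000, 35.0000]] (det J = -764.153408).
Solving J·Δ = −F gives Δ = (1.7136, 0.0171).

(1.7136, 0.0171)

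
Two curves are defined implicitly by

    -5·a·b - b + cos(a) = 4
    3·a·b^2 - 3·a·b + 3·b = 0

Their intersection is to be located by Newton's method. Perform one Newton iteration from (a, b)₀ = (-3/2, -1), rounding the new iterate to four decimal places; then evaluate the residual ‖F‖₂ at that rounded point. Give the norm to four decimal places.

2.8917

At (-3/2, -1): F = (-10.429263, -12.0000).
Jacobian J = [[-5·b - sin(a), -5·a - 1], [3·b^2 - 3·b, 6·a·b - 3·a + 3]].
At the point, J = [[5.997495, 6.5000], [6.0000, 16.5000]] (det J = 59.958667).
Solving J·Δ = −F gives Δ = (1.5691, 0.1567).
Then the next iterate is (a, b)₁ = (0.0691, -0.8433).
Re-evaluating at (0.0691, -0.8433): F = (-1.867726, -2.207662), so ‖F‖₂ = 2.8917.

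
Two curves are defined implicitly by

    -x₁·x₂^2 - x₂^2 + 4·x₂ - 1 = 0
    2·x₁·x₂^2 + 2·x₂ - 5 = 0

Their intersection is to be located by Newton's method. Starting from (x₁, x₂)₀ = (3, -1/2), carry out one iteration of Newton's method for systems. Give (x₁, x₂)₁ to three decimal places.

At (3, -1/2): F = (-4.000, -4.500).
Jacobian J = [[-x₂^2, -2·x₁·x₂ - 2·x₂ + 4], [2·x₂^2, 4·x₁·x₂ + 2]].
At the point, J = [[-0.250, 8.000], [0.500, -4.000]] (det J = -3.000).
Solving J·Δ = −F gives Δ = (17.333, 1.042).
Then the next iterate is (x₁, x₂)₁ = (20.333, 0.542).

(20.333, 0.542)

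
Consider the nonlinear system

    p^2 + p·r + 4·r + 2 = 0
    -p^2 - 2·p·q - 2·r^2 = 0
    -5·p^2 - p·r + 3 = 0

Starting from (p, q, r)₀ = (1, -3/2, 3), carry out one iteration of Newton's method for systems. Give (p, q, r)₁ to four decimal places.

(0.8833, 11.3417, -0.4833)

At (1, -3/2, 3): F = (18.0000, -16.0000, -5.0000).
Jacobian J = [[2·p + r, 0, p + 4], [-2·p - 2·q, -2·p, -4·r], [-10·p - r, 0, -p]].
At the point, J = [[5.0000, 0.0000, 5.0000], [1.0000, -2.0000, -12.0000], [-13.0000, 0.0000, -1.0000]] (det J = -120.0000).
Solving J·Δ = −F gives Δ = (-0.1167, 12.8417, -3.4833).
Then the next iterate is (p, q, r)₁ = (0.8833, 11.3417, -0.4833).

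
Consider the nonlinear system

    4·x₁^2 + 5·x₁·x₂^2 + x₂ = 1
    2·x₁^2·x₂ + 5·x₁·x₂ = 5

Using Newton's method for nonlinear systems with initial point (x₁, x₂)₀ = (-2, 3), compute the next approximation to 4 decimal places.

(-2.8574, 1.3582)

At (-2, 3): F = (-72.0000, -11.0000).
Jacobian J = [[8·x₁ + 5·x₂^2, 10·x₁·x₂ + 1], [4·x₁·x₂ + 5·x₂, 2·x₁^2 + 5·x₁]].
At the point, J = [[29.0000, -59.0000], [-9.0000, -2.0000]] (det J = -589.0000).
Solving J·Δ = −F gives Δ = (-0.8574, -1.6418).
Then the next iterate is (x₁, x₂)₁ = (-2.8574, 1.3582).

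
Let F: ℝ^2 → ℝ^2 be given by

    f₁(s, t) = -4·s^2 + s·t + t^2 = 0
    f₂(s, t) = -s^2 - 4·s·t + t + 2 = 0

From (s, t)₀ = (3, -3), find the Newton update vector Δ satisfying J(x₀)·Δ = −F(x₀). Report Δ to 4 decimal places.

(-1.5048, 1.5429)

At (3, -3): F = (-36.0000, 26.0000).
Jacobian J = [[-8·s + t, s + 2·t], [-2·s - 4·t, -4·s + 1]].
At the point, J = [[-27.0000, -3.0000], [6.0000, -11.0000]] (det J = 315.0000).
Solving J·Δ = −F gives Δ = (-1.5048, 1.5429).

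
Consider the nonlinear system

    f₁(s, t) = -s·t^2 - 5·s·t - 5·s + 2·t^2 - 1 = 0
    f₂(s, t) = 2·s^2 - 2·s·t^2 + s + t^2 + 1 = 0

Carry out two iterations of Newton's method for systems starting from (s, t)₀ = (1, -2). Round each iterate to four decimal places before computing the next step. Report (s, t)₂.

(1.1226, -0.9959)

At (1, -2): F = (8.0000, 0.0000).
Jacobian J = [[-t^2 - 5·t - 5, -2·s·t - 5·s + 4·t], [4·s - 2·t^2 + 1, -4·s·t + 2·t]].
At the point, J = [[1.0000, -9.0000], [-3.0000, 4.0000]] (det J = -23.0000).
Solving J·Δ = −F gives Δ = (1.3913, 1.0435).
Then the next iterate is (s, t)₁ = (2.3913, -0.9565).
Round to (2.3913, -0.9565) and repeat: F = (-1.878105, 11.367260), J = [[-1.132392, -11.207943], [8.735416, 7.236114]].
Δ = (-1.2687, -0.0394), so (s, t)₂ = (1.1226, -0.9959).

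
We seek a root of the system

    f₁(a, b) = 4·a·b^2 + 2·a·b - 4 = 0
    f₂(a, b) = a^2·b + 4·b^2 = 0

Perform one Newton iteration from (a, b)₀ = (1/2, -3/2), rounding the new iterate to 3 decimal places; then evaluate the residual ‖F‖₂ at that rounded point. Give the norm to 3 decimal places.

At (1/2, -3/2): F = (-1.000, 8.625).
Jacobian J = [[4·b^2 + 2·b, 8·a·b + 2·a], [2·a·b, a^2 + 8·b]].
At the point, J = [[6.000, -5.000], [-1.500, -11.750]] (det J = -78.000).
Solving J·Δ = −F gives Δ = (0.704, 0.644).
Then the next iterate is (a, b)₁ = (1.204, -0.856).
Re-evaluating at (1.204, -0.856): F = (-2.53239, 1.69007), so ‖F‖₂ = 3.045.

3.045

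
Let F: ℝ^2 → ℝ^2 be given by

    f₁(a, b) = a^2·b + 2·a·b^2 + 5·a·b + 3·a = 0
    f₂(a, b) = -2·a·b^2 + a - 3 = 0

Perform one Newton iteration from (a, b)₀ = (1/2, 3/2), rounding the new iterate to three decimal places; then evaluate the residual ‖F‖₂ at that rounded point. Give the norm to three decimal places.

2.691

At (1/2, 3/2): F = (7.875, -4.750).
Jacobian J = [[2·a·b + 2·b^2 + 5·b + 3, a^2 + 4·a·b + 5·a], [-2·b^2 + 1, -4·a·b]].
At the point, J = [[16.500, 5.750], [-3.500, -3.000]] (det J = -29.375).
Solving J·Δ = −F gives Δ = (0.126, -1.730).
Then the next iterate is (a, b)₁ = (0.626, -0.230).
Re-evaluating at (0.626, -0.230): F = (1.13420, -2.44023), so ‖F‖₂ = 2.691.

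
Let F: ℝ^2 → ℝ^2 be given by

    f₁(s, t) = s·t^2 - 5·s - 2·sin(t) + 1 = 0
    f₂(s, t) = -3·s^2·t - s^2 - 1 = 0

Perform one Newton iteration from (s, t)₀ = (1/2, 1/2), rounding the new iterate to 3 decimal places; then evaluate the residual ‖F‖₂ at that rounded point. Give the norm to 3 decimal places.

At (1/2, 1/2): F = (-2.33385, -1.625).
Jacobian J = [[t^2 - 5, 2·s·t - 2·cos(t)], [-6·s·t - 2·s, -3·s^2]].
At the point, J = [[-4.750, -1.25517], [-2.500, -0.750]] (det J = 0.42459).
Solving J·Δ = −F gives Δ = (0.681, -4.438).
Then the next iterate is (s, t)₁ = (1.181, -3.938).
Re-evaluating at (1.181, -3.938): F = (11.98007, 14.08295), so ‖F‖₂ = 18.489.

18.489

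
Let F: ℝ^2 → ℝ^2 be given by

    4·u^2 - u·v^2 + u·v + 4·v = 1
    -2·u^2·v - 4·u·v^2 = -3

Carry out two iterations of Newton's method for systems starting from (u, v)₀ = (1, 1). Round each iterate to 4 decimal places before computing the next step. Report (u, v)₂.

(0.1842, 0.3888)

At (1, 1): F = (7.0000, -3.0000).
Jacobian J = [[8·u - v^2 + v, -2·u·v + u + 4], [-4·u·v - 4·v^2, -2·u^2 - 8·u·v]].
At the point, J = [[8.0000, 3.0000], [-8.0000, -10.0000]] (det J = -56.0000).
Solving J·Δ = −F gives Δ = (-1.0893, 0.5714).
Then the next iterate is (u, v)₁ = (-0.0893, 1.5714).
Round to (-0.0893, 1.5714) and repeat: F = (5.397680, 3.856971), J = [[-1.612298, 4.191352], [-9.315888, 1.106659]].
Δ = (0.2735, -1.1826), so (u, v)₂ = (0.1842, 0.3888).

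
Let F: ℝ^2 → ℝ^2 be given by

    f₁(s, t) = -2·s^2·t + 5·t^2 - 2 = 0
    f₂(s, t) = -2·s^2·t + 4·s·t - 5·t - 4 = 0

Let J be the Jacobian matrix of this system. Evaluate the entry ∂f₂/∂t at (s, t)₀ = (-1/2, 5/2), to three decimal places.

∂f₂/∂t = -2·s^2 + 4·s - 5.
At (-1/2, 5/2) this is -7.500.

-7.500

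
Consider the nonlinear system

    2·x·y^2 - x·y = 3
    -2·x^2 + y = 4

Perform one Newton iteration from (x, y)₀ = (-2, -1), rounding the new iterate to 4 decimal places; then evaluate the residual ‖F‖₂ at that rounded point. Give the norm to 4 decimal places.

6.0676

At (-2, -1): F = (-9.0000, -13.0000).
Jacobian J = [[2·y^2 - y, 4·x·y - x], [-4·x, 1]].
At the point, J = [[3.0000, 10.0000], [8.0000, 1.0000]] (det J = -77.0000).
Solving J·Δ = −F gives Δ = (1.5714, 0.4286).
Then the next iterate is (x, y)₁ = (-0.4286, -0.5714).
Re-evaluating at (-0.4286, -0.5714): F = (-3.524776, -4.938796), so ‖F‖₂ = 6.0676.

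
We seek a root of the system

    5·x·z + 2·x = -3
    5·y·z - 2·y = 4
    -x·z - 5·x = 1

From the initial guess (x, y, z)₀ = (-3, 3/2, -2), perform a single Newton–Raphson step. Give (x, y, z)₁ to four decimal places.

At (-3, 3/2, -2): F = (27.0000, -22.0000, 8.0000).
Jacobian J = [[5·z + 2, 0, 5·x], [0, 5·z - 2, 5·y], [-z - 5, 0, -x]].
At the point, J = [[-8.0000, 0.0000, -15.0000], [0.0000, -12.0000, 7.5000], [-3.0000, 0.0000, 3.0000]] (det J = 828.0000).
Solving J·Δ = −F gives Δ = (2.9130, -1.6793, 0.2464).
Then the next iterate is (x, y, z)₁ = (-0.0870, -0.1793, -1.7536).

(-0.0870, -0.1793, -1.7536)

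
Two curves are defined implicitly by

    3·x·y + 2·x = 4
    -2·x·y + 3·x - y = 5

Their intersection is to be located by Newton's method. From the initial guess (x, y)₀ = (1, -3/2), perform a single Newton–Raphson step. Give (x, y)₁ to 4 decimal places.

(2.1429, 1.6190)

At (1, -3/2): F = (-6.5000, 2.5000).
Jacobian J = [[3·y + 2, 3·x], [-2·y + 3, -2·x - 1]].
At the point, J = [[-2.5000, 3.0000], [6.0000, -3.0000]] (det J = -10.5000).
Solving J·Δ = −F gives Δ = (1.1429, 3.1190).
Then the next iterate is (x, y)₁ = (2.1429, 1.6190).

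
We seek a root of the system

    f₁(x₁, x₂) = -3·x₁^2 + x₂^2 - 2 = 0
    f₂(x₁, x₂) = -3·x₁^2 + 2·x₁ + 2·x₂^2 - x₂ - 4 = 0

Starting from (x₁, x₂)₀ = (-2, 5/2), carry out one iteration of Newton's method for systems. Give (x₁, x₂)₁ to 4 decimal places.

(-1.4803, 2.8026)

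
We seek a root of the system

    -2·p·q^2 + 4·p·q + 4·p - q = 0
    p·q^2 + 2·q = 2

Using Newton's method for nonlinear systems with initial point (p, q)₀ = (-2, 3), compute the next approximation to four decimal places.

(-0.2609, 3.1652)

At (-2, 3): F = (1.0000, -14.0000).
Jacobian J = [[-2·q^2 + 4·q + 4, -4·p·q + 4·p - 1], [q^2, 2·p·q + 2]].
At the point, J = [[-2.0000, 15.0000], [9.0000, -10.0000]] (det J = -115.0000).
Solving J·Δ = −F gives Δ = (1.7391, 0.1652).
Then the next iterate is (p, q)₁ = (-0.2609, 3.1652).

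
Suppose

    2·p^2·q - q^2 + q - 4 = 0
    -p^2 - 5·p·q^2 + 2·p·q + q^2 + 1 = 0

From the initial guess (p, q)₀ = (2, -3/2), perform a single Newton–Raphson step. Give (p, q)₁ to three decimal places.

(0.292, -1.562)

At (2, -3/2): F = (-19.750, -29.250).
Jacobian J = [[4·p·q, 2·p^2 - 2·q + 1], [-2·p - 5·q^2 + 2·q, -10·p·q + 2·p + 2·q]].
At the point, J = [[-12.000, 12.000], [-18.250, 31.000]] (det J = -153.000).
Solving J·Δ = −F gives Δ = (-1.708, -0.062).
Then the next iterate is (p, q)₁ = (0.292, -1.562).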